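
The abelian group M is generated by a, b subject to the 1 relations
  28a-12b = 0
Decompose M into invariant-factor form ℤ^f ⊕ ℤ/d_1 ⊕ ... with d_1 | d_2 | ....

rank_ℚ(R)=1; free=2−1=1
SNF(R) diag = [4] → torsion [4]

Answer: M ≅ ℤ^1 ⊕ ℤ/4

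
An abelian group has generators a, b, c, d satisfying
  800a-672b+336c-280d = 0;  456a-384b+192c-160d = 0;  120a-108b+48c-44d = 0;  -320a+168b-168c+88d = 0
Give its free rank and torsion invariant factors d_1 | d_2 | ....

Answer: M ≅ ℤ/4 ⊕ ℤ/8 ⊕ ℤ/24 ⊕ ℤ/24

Derivation:
rank_ℚ(R)=4; free=4−4=0
SNF(R) diag = [4, 8, 24, 24] → torsion [4, 8, 24, 24]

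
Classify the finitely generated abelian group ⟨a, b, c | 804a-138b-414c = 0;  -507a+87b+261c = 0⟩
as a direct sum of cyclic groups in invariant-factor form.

rank_ℚ(R)=2; free=3−2=1
SNF(R) diag = [3, 6] → torsion [3, 6]

Answer: M ≅ ℤ^1 ⊕ ℤ/3 ⊕ ℤ/6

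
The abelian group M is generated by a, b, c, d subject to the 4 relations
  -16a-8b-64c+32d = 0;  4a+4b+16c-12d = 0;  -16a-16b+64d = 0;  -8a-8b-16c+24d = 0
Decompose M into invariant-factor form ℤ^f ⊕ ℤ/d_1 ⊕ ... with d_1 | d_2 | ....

rank_ℚ(R)=4; free=4−4=0
SNF(R) diag = [4, 8, 16, 16] → torsion [4, 8, 16, 16]

Answer: M ≅ ℤ/4 ⊕ ℤ/8 ⊕ ℤ/16 ⊕ ℤ/16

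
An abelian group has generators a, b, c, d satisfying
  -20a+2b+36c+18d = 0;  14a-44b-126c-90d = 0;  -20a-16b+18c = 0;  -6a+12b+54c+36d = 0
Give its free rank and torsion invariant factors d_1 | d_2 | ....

Answer: M ≅ ℤ/2 ⊕ ℤ/6 ⊕ ℤ/18 ⊕ ℤ/18

Derivation:
rank_ℚ(R)=4; free=4−4=0
SNF(R) diag = [2, 6, 18, 18] → torsion [2, 6, 18, 18]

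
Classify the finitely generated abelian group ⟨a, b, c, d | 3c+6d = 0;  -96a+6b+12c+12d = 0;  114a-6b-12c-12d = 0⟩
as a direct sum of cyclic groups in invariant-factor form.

rank_ℚ(R)=3; free=4−3=1
SNF(R) diag = [3, 6, 18] → torsion [3, 6, 18]

Answer: M ≅ ℤ^1 ⊕ ℤ/3 ⊕ ℤ/6 ⊕ ℤ/18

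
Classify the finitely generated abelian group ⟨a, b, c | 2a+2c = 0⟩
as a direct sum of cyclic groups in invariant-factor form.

Answer: M ≅ ℤ^2 ⊕ ℤ/2

Derivation:
rank_ℚ(R)=1; free=3−1=2
SNF(R) diag = [2] → torsion [2]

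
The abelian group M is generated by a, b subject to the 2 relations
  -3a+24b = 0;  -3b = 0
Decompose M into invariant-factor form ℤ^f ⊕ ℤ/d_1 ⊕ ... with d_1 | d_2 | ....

Answer: M ≅ ℤ/3 ⊕ ℤ/3

Derivation:
rank_ℚ(R)=2; free=2−2=0
SNF(R) diag = [3, 3] → torsion [3, 3]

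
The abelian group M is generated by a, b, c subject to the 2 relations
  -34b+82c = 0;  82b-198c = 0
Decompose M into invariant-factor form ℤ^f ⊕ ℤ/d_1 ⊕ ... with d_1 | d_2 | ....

rank_ℚ(R)=2; free=3−2=1
SNF(R) diag = [2, 4] → torsion [2, 4]

Answer: M ≅ ℤ^1 ⊕ ℤ/2 ⊕ ℤ/4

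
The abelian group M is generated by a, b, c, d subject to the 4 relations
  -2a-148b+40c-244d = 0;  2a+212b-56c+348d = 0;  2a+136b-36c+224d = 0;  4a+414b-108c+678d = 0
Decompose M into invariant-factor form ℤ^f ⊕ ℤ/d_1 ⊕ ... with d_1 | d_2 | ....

Answer: M ≅ ℤ/2 ⊕ ℤ/2 ⊕ ℤ/4 ⊕ ℤ/8

Derivation:
rank_ℚ(R)=4; free=4−4=0
SNF(R) diag = [2, 2, 4, 8] → torsion [2, 2, 4, 8]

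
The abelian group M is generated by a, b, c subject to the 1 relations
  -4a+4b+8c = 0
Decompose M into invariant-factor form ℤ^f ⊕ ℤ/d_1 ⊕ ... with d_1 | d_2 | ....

rank_ℚ(R)=1; free=3−1=2
SNF(R) diag = [4] → torsion [4]

Answer: M ≅ ℤ^2 ⊕ ℤ/4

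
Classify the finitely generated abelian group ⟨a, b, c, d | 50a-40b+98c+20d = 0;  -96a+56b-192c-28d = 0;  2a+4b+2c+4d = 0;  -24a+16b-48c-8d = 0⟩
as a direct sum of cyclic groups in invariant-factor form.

Answer: M ≅ ℤ/2 ⊕ ℤ/4 ⊕ ℤ/12 ⊕ ℤ/24

Derivation:
rank_ℚ(R)=4; free=4−4=0
SNF(R) diag = [2, 4, 12, 24] → torsion [2, 4, 12, 24]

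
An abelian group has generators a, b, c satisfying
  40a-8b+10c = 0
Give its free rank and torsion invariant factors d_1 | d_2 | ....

rank_ℚ(R)=1; free=3−1=2
SNF(R) diag = [2] → torsion [2]

Answer: M ≅ ℤ^2 ⊕ ℤ/2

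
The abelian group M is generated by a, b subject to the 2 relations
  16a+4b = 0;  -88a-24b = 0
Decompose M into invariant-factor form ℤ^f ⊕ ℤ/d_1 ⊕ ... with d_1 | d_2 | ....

Answer: M ≅ ℤ/4 ⊕ ℤ/8

Derivation:
rank_ℚ(R)=2; free=2−2=0
SNF(R) diag = [4, 8] → torsion [4, 8]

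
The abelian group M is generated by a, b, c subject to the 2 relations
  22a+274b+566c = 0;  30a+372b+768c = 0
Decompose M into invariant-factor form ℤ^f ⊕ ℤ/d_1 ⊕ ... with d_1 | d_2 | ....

rank_ℚ(R)=2; free=3−2=1
SNF(R) diag = [2, 6] → torsion [2, 6]

Answer: M ≅ ℤ^1 ⊕ ℤ/2 ⊕ ℤ/6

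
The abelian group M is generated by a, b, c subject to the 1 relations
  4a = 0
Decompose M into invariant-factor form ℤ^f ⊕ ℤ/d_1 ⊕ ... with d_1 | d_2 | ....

rank_ℚ(R)=1; free=3−1=2
SNF(R) diag = [4] → torsion [4]

Answer: M ≅ ℤ^2 ⊕ ℤ/4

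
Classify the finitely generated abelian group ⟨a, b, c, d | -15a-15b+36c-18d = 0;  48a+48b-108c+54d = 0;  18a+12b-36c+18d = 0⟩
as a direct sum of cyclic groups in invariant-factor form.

rank_ℚ(R)=3; free=4−3=1
SNF(R) diag = [3, 6, 18] → torsion [3, 6, 18]

Answer: M ≅ ℤ^1 ⊕ ℤ/3 ⊕ ℤ/6 ⊕ ℤ/18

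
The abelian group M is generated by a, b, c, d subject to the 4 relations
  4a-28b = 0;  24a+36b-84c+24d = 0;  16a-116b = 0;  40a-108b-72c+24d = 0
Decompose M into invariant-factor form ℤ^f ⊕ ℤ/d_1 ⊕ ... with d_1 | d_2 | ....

Answer: M ≅ ℤ/4 ⊕ ℤ/4 ⊕ ℤ/12 ⊕ ℤ/24

Derivation:
rank_ℚ(R)=4; free=4−4=0
SNF(R) diag = [4, 4, 12, 24] → torsion [4, 4, 12, 24]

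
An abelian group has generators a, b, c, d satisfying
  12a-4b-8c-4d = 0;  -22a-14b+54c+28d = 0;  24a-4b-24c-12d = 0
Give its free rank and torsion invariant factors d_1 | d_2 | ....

Answer: M ≅ ℤ^1 ⊕ ℤ/2 ⊕ ℤ/4 ⊕ ℤ/4

Derivation:
rank_ℚ(R)=3; free=4−3=1
SNF(R) diag = [2, 4, 4] → torsion [2, 4, 4]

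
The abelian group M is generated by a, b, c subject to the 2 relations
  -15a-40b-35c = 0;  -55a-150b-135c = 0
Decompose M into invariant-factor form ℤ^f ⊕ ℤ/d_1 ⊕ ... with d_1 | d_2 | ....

Answer: M ≅ ℤ^1 ⊕ ℤ/5 ⊕ ℤ/10

Derivation:
rank_ℚ(R)=2; free=3−2=1
SNF(R) diag = [5, 10] → torsion [5, 10]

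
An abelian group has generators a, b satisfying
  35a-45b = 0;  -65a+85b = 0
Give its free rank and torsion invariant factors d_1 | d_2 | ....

Answer: M ≅ ℤ/5 ⊕ ℤ/10

Derivation:
rank_ℚ(R)=2; free=2−2=0
SNF(R) diag = [5, 10] → torsion [5, 10]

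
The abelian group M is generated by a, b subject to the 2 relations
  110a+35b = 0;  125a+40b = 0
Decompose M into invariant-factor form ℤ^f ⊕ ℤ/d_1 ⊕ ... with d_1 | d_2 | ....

rank_ℚ(R)=2; free=2−2=0
SNF(R) diag = [5, 5] → torsion [5, 5]

Answer: M ≅ ℤ/5 ⊕ ℤ/5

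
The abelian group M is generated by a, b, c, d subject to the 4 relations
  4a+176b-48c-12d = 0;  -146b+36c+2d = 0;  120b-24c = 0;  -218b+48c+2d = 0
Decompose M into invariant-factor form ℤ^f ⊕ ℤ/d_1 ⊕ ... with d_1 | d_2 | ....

rank_ℚ(R)=4; free=4−4=0
SNF(R) diag = [2, 4, 12, 24] → torsion [2, 4, 12, 24]

Answer: M ≅ ℤ/2 ⊕ ℤ/4 ⊕ ℤ/12 ⊕ ℤ/24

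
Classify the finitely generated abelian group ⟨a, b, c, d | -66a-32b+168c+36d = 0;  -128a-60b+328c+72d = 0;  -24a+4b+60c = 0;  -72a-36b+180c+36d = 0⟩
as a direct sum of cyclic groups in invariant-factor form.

Answer: M ≅ ℤ/2 ⊕ ℤ/4 ⊕ ℤ/12 ⊕ ℤ/36

Derivation:
rank_ℚ(R)=4; free=4−4=0
SNF(R) diag = [2, 4, 12, 36] → torsion [2, 4, 12, 36]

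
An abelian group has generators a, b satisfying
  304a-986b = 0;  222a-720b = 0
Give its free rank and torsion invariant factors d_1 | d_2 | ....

Answer: M ≅ ℤ/2 ⊕ ℤ/6

Derivation:
rank_ℚ(R)=2; free=2−2=0
SNF(R) diag = [2, 6] → torsion [2, 6]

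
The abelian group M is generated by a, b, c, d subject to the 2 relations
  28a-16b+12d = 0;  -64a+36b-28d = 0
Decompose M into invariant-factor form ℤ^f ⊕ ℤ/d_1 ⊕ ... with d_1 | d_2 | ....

rank_ℚ(R)=2; free=4−2=2
SNF(R) diag = [4, 4] → torsion [4, 4]

Answer: M ≅ ℤ^2 ⊕ ℤ/4 ⊕ ℤ/4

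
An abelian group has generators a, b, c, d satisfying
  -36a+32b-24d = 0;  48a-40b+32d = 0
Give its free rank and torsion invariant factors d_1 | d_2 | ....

rank_ℚ(R)=2; free=4−2=2
SNF(R) diag = [4, 8] → torsion [4, 8]

Answer: M ≅ ℤ^2 ⊕ ℤ/4 ⊕ ℤ/8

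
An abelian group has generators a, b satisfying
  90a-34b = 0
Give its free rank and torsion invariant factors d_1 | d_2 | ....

Answer: M ≅ ℤ^1 ⊕ ℤ/2

Derivation:
rank_ℚ(R)=1; free=2−1=1
SNF(R) diag = [2] → torsion [2]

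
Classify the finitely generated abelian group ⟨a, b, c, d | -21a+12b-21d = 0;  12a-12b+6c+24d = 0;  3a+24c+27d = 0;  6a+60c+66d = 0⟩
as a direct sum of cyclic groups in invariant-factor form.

rank_ℚ(R)=4; free=4−4=0
SNF(R) diag = [3, 6, 12, 12] → torsion [3, 6, 12, 12]

Answer: M ≅ ℤ/3 ⊕ ℤ/6 ⊕ ℤ/12 ⊕ ℤ/12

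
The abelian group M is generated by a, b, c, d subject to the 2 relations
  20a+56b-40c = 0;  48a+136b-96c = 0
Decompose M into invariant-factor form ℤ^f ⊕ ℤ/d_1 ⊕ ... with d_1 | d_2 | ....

rank_ℚ(R)=2; free=4−2=2
SNF(R) diag = [4, 8] → torsion [4, 8]

Answer: M ≅ ℤ^2 ⊕ ℤ/4 ⊕ ℤ/8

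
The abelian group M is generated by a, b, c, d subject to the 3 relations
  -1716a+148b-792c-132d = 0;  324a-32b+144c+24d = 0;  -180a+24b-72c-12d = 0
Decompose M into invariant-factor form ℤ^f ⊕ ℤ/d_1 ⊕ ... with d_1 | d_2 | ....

Answer: M ≅ ℤ^1 ⊕ ℤ/4 ⊕ ℤ/12 ⊕ ℤ/12

Derivation:
rank_ℚ(R)=3; free=4−3=1
SNF(R) diag = [4, 12, 12] → torsion [4, 12, 12]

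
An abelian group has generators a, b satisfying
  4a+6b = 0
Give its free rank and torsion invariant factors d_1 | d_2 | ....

rank_ℚ(R)=1; free=2−1=1
SNF(R) diag = [2] → torsion [2]

Answer: M ≅ ℤ^1 ⊕ ℤ/2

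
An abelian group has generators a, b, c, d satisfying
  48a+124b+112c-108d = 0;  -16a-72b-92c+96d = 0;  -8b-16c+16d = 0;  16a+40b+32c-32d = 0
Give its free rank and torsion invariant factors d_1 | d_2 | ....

rank_ℚ(R)=4; free=4−4=0
SNF(R) diag = [4, 4, 8, 16] → torsion [4, 4, 8, 16]

Answer: M ≅ ℤ/4 ⊕ ℤ/4 ⊕ ℤ/8 ⊕ ℤ/16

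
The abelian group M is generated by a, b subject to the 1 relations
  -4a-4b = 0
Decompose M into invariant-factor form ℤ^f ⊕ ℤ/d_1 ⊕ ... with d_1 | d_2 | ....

rank_ℚ(R)=1; free=2−1=1
SNF(R) diag = [4] → torsion [4]

Answer: M ≅ ℤ^1 ⊕ ℤ/4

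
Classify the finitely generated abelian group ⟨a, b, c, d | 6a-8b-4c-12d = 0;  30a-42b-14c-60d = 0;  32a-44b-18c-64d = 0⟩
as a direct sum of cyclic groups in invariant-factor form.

rank_ℚ(R)=3; free=4−3=1
SNF(R) diag = [2, 2, 2] → torsion [2, 2, 2]

Answer: M ≅ ℤ^1 ⊕ ℤ/2 ⊕ ℤ/2 ⊕ ℤ/2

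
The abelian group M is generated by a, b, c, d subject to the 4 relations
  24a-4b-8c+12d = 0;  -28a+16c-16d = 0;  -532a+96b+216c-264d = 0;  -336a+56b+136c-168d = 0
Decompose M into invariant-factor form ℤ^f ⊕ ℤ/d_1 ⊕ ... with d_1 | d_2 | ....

rank_ℚ(R)=4; free=4−4=0
SNF(R) diag = [4, 4, 8, 24] → torsion [4, 4, 8, 24]

Answer: M ≅ ℤ/4 ⊕ ℤ/4 ⊕ ℤ/8 ⊕ ℤ/24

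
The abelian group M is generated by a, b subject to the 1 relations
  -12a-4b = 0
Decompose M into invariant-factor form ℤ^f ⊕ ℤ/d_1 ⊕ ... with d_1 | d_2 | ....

rank_ℚ(R)=1; free=2−1=1
SNF(R) diag = [4] → torsion [4]

Answer: M ≅ ℤ^1 ⊕ ℤ/4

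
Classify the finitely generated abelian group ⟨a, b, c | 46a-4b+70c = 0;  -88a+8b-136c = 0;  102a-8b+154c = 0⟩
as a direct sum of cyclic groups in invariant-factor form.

rank_ℚ(R)=3; free=3−3=0
SNF(R) diag = [2, 4, 8] → torsion [2, 4, 8]

Answer: M ≅ ℤ/2 ⊕ ℤ/4 ⊕ ℤ/8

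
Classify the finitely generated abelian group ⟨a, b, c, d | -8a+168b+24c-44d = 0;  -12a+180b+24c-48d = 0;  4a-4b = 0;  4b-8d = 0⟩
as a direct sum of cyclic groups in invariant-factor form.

rank_ℚ(R)=4; free=4−4=0
SNF(R) diag = [4, 4, 12, 24] → torsion [4, 4, 12, 24]

Answer: M ≅ ℤ/4 ⊕ ℤ/4 ⊕ ℤ/12 ⊕ ℤ/24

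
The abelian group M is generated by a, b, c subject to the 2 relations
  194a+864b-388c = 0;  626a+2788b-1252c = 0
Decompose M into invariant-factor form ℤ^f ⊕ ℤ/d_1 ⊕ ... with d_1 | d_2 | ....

rank_ℚ(R)=2; free=3−2=1
SNF(R) diag = [2, 4] → torsion [2, 4]

Answer: M ≅ ℤ^1 ⊕ ℤ/2 ⊕ ℤ/4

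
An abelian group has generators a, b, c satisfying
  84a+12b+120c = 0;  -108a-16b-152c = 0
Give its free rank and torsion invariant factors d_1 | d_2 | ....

rank_ℚ(R)=2; free=3−2=1
SNF(R) diag = [4, 12] → torsion [4, 12]

Answer: M ≅ ℤ^1 ⊕ ℤ/4 ⊕ ℤ/12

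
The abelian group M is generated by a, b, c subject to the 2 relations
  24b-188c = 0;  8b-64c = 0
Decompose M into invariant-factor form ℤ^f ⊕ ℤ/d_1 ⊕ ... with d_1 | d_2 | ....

Answer: M ≅ ℤ^1 ⊕ ℤ/4 ⊕ ℤ/8

Derivation:
rank_ℚ(R)=2; free=3−2=1
SNF(R) diag = [4, 8] → torsion [4, 8]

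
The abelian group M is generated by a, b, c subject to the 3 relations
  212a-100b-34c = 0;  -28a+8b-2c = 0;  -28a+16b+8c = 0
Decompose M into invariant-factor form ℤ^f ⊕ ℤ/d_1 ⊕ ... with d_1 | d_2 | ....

Answer: M ≅ ℤ/2 ⊕ ℤ/4 ⊕ ℤ/4

Derivation:
rank_ℚ(R)=3; free=3−3=0
SNF(R) diag = [2, 4, 4] → torsion [2, 4, 4]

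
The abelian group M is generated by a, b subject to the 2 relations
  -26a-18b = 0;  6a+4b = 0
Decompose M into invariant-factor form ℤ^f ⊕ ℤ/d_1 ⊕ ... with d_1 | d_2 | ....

Answer: M ≅ ℤ/2 ⊕ ℤ/2

Derivation:
rank_ℚ(R)=2; free=2−2=0
SNF(R) diag = [2, 2] → torsion [2, 2]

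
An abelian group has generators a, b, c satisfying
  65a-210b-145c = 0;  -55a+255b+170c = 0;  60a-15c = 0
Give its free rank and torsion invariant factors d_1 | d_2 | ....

Answer: M ≅ ℤ/5 ⊕ ℤ/15 ⊕ ℤ/15

Derivation:
rank_ℚ(R)=3; free=3−3=0
SNF(R) diag = [5, 15, 15] → torsion [5, 15, 15]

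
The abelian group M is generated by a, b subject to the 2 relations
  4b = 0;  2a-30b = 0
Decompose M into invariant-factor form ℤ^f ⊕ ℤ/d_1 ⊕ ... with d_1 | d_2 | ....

Answer: M ≅ ℤ/2 ⊕ ℤ/4

Derivation:
rank_ℚ(R)=2; free=2−2=0
SNF(R) diag = [2, 4] → torsion [2, 4]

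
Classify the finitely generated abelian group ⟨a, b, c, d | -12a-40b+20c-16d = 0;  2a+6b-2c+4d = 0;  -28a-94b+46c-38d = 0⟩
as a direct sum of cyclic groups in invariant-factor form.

Answer: M ≅ ℤ^1 ⊕ ℤ/2 ⊕ ℤ/2 ⊕ ℤ/4

Derivation:
rank_ℚ(R)=3; free=4−3=1
SNF(R) diag = [2, 2, 4] → torsion [2, 2, 4]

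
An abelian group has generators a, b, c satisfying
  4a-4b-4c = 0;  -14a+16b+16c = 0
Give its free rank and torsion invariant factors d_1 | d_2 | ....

rank_ℚ(R)=2; free=3−2=1
SNF(R) diag = [2, 4] → torsion [2, 4]

Answer: M ≅ ℤ^1 ⊕ ℤ/2 ⊕ ℤ/4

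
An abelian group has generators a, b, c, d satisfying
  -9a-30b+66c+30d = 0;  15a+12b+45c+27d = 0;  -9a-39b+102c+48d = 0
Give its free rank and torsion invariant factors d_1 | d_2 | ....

rank_ℚ(R)=3; free=4−3=1
SNF(R) diag = [3, 3, 9] → torsion [3, 3, 9]

Answer: M ≅ ℤ^1 ⊕ ℤ/3 ⊕ ℤ/3 ⊕ ℤ/9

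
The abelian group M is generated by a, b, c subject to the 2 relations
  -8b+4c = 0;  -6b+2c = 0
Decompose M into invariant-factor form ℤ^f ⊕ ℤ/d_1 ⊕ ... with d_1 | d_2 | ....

Answer: M ≅ ℤ^1 ⊕ ℤ/2 ⊕ ℤ/4

Derivation:
rank_ℚ(R)=2; free=3−2=1
SNF(R) diag = [2, 4] → torsion [2, 4]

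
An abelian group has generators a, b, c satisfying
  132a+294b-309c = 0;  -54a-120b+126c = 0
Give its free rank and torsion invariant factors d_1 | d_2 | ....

rank_ℚ(R)=2; free=3−2=1
SNF(R) diag = [3, 6] → torsion [3, 6]

Answer: M ≅ ℤ^1 ⊕ ℤ/3 ⊕ ℤ/6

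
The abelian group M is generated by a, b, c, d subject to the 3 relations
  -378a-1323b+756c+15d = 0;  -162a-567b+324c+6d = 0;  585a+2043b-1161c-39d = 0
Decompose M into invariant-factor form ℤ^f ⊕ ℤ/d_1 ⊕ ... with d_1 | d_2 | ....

Answer: M ≅ ℤ^1 ⊕ ℤ/3 ⊕ ℤ/9 ⊕ ℤ/27

Derivation:
rank_ℚ(R)=3; free=4−3=1
SNF(R) diag = [3, 9, 27] → torsion [3, 9, 27]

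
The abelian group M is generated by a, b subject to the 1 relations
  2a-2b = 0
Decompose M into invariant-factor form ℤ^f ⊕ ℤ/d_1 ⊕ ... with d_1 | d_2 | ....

Answer: M ≅ ℤ^1 ⊕ ℤ/2

Derivation:
rank_ℚ(R)=1; free=2−1=1
SNF(R) diag = [2] → torsion [2]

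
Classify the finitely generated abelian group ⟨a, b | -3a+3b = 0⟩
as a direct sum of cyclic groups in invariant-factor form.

rank_ℚ(R)=1; free=2−1=1
SNF(R) diag = [3] → torsion [3]

Answer: M ≅ ℤ^1 ⊕ ℤ/3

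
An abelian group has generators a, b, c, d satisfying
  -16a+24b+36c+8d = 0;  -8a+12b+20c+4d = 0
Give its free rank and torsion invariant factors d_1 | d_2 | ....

rank_ℚ(R)=2; free=4−2=2
SNF(R) diag = [4, 4] → torsion [4, 4]

Answer: M ≅ ℤ^2 ⊕ ℤ/4 ⊕ ℤ/4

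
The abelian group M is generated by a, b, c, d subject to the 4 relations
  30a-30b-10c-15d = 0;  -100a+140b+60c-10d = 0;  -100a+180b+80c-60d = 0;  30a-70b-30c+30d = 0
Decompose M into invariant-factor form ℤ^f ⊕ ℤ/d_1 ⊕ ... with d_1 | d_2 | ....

rank_ℚ(R)=4; free=4−4=0
SNF(R) diag = [5, 10, 20, 40] → torsion [5, 10, 20, 40]

Answer: M ≅ ℤ/5 ⊕ ℤ/10 ⊕ ℤ/20 ⊕ ℤ/40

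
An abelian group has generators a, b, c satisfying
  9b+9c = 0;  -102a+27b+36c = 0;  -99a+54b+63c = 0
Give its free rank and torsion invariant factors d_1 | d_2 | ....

Answer: M ≅ ℤ/3 ⊕ ℤ/9 ⊕ ℤ/9

Derivation:
rank_ℚ(R)=3; free=3−3=0
SNF(R) diag = [3, 9, 9] → torsion [3, 9, 9]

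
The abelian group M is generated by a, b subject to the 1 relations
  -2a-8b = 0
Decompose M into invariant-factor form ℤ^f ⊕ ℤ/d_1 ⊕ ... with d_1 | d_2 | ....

rank_ℚ(R)=1; free=2−1=1
SNF(R) diag = [2] → torsion [2]

Answer: M ≅ ℤ^1 ⊕ ℤ/2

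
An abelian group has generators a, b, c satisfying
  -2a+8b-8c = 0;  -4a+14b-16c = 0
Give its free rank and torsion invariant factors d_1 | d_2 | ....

rank_ℚ(R)=2; free=3−2=1
SNF(R) diag = [2, 2] → torsion [2, 2]

Answer: M ≅ ℤ^1 ⊕ ℤ/2 ⊕ ℤ/2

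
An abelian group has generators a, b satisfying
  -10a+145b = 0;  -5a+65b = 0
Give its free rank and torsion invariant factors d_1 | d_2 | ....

rank_ℚ(R)=2; free=2−2=0
SNF(R) diag = [5, 15] → torsion [5, 15]

Answer: M ≅ ℤ/5 ⊕ ℤ/15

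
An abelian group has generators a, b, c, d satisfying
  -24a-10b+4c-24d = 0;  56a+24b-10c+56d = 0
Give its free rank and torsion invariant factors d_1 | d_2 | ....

Answer: M ≅ ℤ^2 ⊕ ℤ/2 ⊕ ℤ/2

Derivation:
rank_ℚ(R)=2; free=4−2=2
SNF(R) diag = [2, 2] → torsion [2, 2]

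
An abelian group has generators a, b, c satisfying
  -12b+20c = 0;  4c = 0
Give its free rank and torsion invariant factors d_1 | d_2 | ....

Answer: M ≅ ℤ^1 ⊕ ℤ/4 ⊕ ℤ/12

Derivation:
rank_ℚ(R)=2; free=3−2=1
SNF(R) diag = [4, 12] → torsion [4, 12]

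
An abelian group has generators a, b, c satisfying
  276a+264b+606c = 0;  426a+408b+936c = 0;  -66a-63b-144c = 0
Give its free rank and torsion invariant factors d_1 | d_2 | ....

Answer: M ≅ ℤ/3 ⊕ ℤ/6 ⊕ ℤ/6

Derivation:
rank_ℚ(R)=3; free=3−3=0
SNF(R) diag = [3, 6, 6] → torsion [3, 6, 6]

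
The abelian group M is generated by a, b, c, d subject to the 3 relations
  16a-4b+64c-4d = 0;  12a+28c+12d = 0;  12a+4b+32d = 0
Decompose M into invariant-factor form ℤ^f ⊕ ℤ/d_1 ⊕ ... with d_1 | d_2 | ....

rank_ℚ(R)=3; free=4−3=1
SNF(R) diag = [4, 4, 4] → torsion [4, 4, 4]

Answer: M ≅ ℤ^1 ⊕ ℤ/4 ⊕ ℤ/4 ⊕ ℤ/4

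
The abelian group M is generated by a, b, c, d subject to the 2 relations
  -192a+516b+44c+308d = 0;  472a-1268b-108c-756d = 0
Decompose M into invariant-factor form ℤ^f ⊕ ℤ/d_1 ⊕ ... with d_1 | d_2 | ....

rank_ℚ(R)=2; free=4−2=2
SNF(R) diag = [4, 8] → torsion [4, 8]

Answer: M ≅ ℤ^2 ⊕ ℤ/4 ⊕ ℤ/8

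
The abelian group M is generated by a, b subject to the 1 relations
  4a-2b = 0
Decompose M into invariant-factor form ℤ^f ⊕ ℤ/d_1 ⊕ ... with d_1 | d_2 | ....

rank_ℚ(R)=1; free=2−1=1
SNF(R) diag = [2] → torsion [2]

Answer: M ≅ ℤ^1 ⊕ ℤ/2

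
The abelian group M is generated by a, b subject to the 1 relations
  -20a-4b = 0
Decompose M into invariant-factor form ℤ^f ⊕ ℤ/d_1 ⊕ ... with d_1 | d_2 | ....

Answer: M ≅ ℤ^1 ⊕ ℤ/4

Derivation:
rank_ℚ(R)=1; free=2−1=1
SNF(R) diag = [4] → torsion [4]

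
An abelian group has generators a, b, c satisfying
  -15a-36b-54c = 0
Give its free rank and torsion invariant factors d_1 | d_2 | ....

rank_ℚ(R)=1; free=3−1=2
SNF(R) diag = [3] → torsion [3]

Answer: M ≅ ℤ^2 ⊕ ℤ/3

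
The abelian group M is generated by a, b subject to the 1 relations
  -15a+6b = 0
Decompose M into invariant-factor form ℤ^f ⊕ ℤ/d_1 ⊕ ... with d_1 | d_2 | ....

rank_ℚ(R)=1; free=2−1=1
SNF(R) diag = [3] → torsion [3]

Answer: M ≅ ℤ^1 ⊕ ℤ/3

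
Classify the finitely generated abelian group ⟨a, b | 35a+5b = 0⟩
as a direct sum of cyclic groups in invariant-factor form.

Answer: M ≅ ℤ^1 ⊕ ℤ/5

Derivation:
rank_ℚ(R)=1; free=2−1=1
SNF(R) diag = [5] → torsion [5]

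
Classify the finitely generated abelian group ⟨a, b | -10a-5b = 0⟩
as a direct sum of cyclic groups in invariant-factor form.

rank_ℚ(R)=1; free=2−1=1
SNF(R) diag = [5] → torsion [5]

Answer: M ≅ ℤ^1 ⊕ ℤ/5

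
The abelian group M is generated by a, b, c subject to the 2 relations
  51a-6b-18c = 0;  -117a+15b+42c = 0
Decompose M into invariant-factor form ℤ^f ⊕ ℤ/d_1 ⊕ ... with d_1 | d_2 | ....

rank_ℚ(R)=2; free=3−2=1
SNF(R) diag = [3, 3] → torsion [3, 3]

Answer: M ≅ ℤ^1 ⊕ ℤ/3 ⊕ ℤ/3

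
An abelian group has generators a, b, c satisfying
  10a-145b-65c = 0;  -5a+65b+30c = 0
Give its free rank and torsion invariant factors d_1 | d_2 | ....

Answer: M ≅ ℤ^1 ⊕ ℤ/5 ⊕ ℤ/5

Derivation:
rank_ℚ(R)=2; free=3−2=1
SNF(R) diag = [5, 5] → torsion [5, 5]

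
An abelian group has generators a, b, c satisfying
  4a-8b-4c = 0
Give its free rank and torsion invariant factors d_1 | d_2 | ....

Answer: M ≅ ℤ^2 ⊕ ℤ/4

Derivation:
rank_ℚ(R)=1; free=3−1=2
SNF(R) diag = [4] → torsion [4]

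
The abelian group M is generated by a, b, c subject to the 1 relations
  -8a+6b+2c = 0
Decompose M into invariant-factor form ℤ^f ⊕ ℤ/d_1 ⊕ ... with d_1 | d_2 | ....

rank_ℚ(R)=1; free=3−1=2
SNF(R) diag = [2] → torsion [2]

Answer: M ≅ ℤ^2 ⊕ ℤ/2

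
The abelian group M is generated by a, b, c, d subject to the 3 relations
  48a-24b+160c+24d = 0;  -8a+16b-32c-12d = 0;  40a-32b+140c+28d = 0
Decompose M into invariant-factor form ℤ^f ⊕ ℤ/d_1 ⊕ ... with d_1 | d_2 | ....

rank_ℚ(R)=3; free=4−3=1
SNF(R) diag = [4, 4, 8] → torsion [4, 4, 8]

Answer: M ≅ ℤ^1 ⊕ ℤ/4 ⊕ ℤ/4 ⊕ ℤ/8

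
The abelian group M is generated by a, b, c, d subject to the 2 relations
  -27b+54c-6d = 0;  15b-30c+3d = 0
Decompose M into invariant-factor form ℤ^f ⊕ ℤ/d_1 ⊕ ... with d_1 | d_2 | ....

Answer: M ≅ ℤ^2 ⊕ ℤ/3 ⊕ ℤ/3

Derivation:
rank_ℚ(R)=2; free=4−2=2
SNF(R) diag = [3, 3] → torsion [3, 3]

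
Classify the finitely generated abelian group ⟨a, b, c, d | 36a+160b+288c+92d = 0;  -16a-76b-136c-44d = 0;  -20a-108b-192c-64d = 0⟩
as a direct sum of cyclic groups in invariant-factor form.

rank_ℚ(R)=3; free=4−3=1
SNF(R) diag = [4, 4, 8] → torsion [4, 4, 8]

Answer: M ≅ ℤ^1 ⊕ ℤ/4 ⊕ ℤ/4 ⊕ ℤ/8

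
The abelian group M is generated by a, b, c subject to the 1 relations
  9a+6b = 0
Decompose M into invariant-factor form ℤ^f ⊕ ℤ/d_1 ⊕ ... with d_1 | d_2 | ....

Answer: M ≅ ℤ^2 ⊕ ℤ/3

Derivation:
rank_ℚ(R)=1; free=3−1=2
SNF(R) diag = [3] → torsion [3]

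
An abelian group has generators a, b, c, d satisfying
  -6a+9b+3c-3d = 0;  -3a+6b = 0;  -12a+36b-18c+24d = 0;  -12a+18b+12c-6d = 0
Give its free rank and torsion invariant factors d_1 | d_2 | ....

Answer: M ≅ ℤ/3 ⊕ ℤ/3 ⊕ ℤ/6 ⊕ ℤ/12

Derivation:
rank_ℚ(R)=4; free=4−4=0
SNF(R) diag = [3, 3, 6, 12] → torsion [3, 3, 6, 12]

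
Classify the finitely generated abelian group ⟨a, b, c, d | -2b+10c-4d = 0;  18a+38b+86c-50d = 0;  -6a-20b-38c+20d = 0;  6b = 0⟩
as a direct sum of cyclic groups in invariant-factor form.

rank_ℚ(R)=4; free=4−4=0
SNF(R) diag = [2, 6, 6, 6] → torsion [2, 6, 6, 6]

Answer: M ≅ ℤ/2 ⊕ ℤ/6 ⊕ ℤ/6 ⊕ ℤ/6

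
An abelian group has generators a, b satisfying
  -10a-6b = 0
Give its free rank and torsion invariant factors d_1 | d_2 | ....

Answer: M ≅ ℤ^1 ⊕ ℤ/2

Derivation:
rank_ℚ(R)=1; free=2−1=1
SNF(R) diag = [2] → torsion [2]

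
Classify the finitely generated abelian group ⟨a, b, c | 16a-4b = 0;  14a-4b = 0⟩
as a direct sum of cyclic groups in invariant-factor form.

Answer: M ≅ ℤ^1 ⊕ ℤ/2 ⊕ ℤ/4

Derivation:
rank_ℚ(R)=2; free=3−2=1
SNF(R) diag = [2, 4] → torsion [2, 4]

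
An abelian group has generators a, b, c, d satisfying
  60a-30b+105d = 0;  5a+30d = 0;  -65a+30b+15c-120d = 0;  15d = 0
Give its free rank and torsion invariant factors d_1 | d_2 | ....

Answer: M ≅ ℤ/5 ⊕ ℤ/15 ⊕ ℤ/15 ⊕ ℤ/30

Derivation:
rank_ℚ(R)=4; free=4−4=0
SNF(R) diag = [5, 15, 15, 30] → torsion [5, 15, 15, 30]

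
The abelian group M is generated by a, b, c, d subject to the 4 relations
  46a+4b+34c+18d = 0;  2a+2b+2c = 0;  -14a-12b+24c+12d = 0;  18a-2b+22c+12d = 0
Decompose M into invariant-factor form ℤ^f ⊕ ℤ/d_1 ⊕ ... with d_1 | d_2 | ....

Answer: M ≅ ℤ/2 ⊕ ℤ/2 ⊕ ℤ/6 ⊕ ℤ/12

Derivation:
rank_ℚ(R)=4; free=4−4=0
SNF(R) diag = [2, 2, 6, 12] → torsion [2, 2, 6, 12]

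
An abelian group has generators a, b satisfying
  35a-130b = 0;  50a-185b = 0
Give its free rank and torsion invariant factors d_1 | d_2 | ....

Answer: M ≅ ℤ/5 ⊕ ℤ/5

Derivation:
rank_ℚ(R)=2; free=2−2=0
SNF(R) diag = [5, 5] → torsion [5, 5]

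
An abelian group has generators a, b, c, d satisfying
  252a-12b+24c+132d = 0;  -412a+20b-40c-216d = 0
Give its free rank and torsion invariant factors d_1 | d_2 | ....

Answer: M ≅ ℤ^2 ⊕ ℤ/4 ⊕ ℤ/12

Derivation:
rank_ℚ(R)=2; free=4−2=2
SNF(R) diag = [4, 12] → torsion [4, 12]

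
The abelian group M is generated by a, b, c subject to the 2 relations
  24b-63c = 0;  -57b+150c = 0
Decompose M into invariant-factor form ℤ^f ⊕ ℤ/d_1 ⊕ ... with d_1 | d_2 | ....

Answer: M ≅ ℤ^1 ⊕ ℤ/3 ⊕ ℤ/3

Derivation:
rank_ℚ(R)=2; free=3−2=1
SNF(R) diag = [3, 3] → torsion [3, 3]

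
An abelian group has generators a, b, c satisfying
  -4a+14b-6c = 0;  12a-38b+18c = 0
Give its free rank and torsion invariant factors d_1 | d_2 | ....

Answer: M ≅ ℤ^1 ⊕ ℤ/2 ⊕ ℤ/4

Derivation:
rank_ℚ(R)=2; free=3−2=1
SNF(R) diag = [2, 4] → torsion [2, 4]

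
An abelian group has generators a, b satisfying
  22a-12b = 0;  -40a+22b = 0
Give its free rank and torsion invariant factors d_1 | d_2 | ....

rank_ℚ(R)=2; free=2−2=0
SNF(R) diag = [2, 2] → torsion [2, 2]

Answer: M ≅ ℤ/2 ⊕ ℤ/2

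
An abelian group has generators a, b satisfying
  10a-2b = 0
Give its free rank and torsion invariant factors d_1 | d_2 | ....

Answer: M ≅ ℤ^1 ⊕ ℤ/2

Derivation:
rank_ℚ(R)=1; free=2−1=1
SNF(R) diag = [2] → torsion [2]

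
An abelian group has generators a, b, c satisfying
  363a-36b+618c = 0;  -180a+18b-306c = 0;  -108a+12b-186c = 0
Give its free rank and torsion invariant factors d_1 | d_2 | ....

rank_ℚ(R)=3; free=3−3=0
SNF(R) diag = [3, 6, 18] → torsion [3, 6, 18]

Answer: M ≅ ℤ/3 ⊕ ℤ/6 ⊕ ℤ/18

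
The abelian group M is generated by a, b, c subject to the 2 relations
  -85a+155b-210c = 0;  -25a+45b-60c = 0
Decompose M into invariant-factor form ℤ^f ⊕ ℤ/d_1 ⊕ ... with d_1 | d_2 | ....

rank_ℚ(R)=2; free=3−2=1
SNF(R) diag = [5, 10] → torsion [5, 10]

Answer: M ≅ ℤ^1 ⊕ ℤ/5 ⊕ ℤ/10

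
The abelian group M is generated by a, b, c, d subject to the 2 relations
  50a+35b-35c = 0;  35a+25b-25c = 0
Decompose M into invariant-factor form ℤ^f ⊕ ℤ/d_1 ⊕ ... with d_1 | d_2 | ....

Answer: M ≅ ℤ^2 ⊕ ℤ/5 ⊕ ℤ/5

Derivation:
rank_ℚ(R)=2; free=4−2=2
SNF(R) diag = [5, 5] → torsion [5, 5]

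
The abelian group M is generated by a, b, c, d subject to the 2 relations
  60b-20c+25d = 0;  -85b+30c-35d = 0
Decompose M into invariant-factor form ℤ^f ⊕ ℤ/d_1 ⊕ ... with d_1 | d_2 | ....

Answer: M ≅ ℤ^2 ⊕ ℤ/5 ⊕ ℤ/5

Derivation:
rank_ℚ(R)=2; free=4−2=2
SNF(R) diag = [5, 5] → torsion [5, 5]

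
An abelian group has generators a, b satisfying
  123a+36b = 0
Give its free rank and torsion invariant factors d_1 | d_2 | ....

rank_ℚ(R)=1; free=2−1=1
SNF(R) diag = [3] → torsion [3]

Answer: M ≅ ℤ^1 ⊕ ℤ/3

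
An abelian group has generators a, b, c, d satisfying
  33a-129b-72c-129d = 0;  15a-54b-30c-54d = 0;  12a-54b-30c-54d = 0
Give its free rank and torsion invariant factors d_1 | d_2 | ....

Answer: M ≅ ℤ^1 ⊕ ℤ/3 ⊕ ℤ/3 ⊕ ℤ/6

Derivation:
rank_ℚ(R)=3; free=4−3=1
SNF(R) diag = [3, 3, 6] → torsion [3, 3, 6]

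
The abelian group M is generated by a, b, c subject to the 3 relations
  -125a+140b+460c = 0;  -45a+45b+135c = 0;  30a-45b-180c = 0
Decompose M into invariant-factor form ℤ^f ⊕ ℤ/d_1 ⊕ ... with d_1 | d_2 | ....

Answer: M ≅ ℤ/5 ⊕ ℤ/15 ⊕ ℤ/45

Derivation:
rank_ℚ(R)=3; free=3−3=0
SNF(R) diag = [5, 15, 45] → torsion [5, 15, 45]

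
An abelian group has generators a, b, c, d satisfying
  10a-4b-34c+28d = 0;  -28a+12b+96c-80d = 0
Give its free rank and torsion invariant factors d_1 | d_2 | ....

rank_ℚ(R)=2; free=4−2=2
SNF(R) diag = [2, 4] → torsion [2, 4]

Answer: M ≅ ℤ^2 ⊕ ℤ/2 ⊕ ℤ/4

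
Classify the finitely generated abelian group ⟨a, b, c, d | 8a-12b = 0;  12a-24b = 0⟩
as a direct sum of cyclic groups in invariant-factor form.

rank_ℚ(R)=2; free=4−2=2
SNF(R) diag = [4, 12] → torsion [4, 12]

Answer: M ≅ ℤ^2 ⊕ ℤ/4 ⊕ ℤ/12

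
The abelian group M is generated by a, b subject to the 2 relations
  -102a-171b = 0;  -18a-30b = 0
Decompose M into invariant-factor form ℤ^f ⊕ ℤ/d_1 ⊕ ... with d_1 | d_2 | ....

rank_ℚ(R)=2; free=2−2=0
SNF(R) diag = [3, 6] → torsion [3, 6]

Answer: M ≅ ℤ/3 ⊕ ℤ/6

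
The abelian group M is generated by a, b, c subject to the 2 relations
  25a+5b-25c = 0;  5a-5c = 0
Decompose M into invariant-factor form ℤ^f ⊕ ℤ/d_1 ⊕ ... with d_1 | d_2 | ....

rank_ℚ(R)=2; free=3−2=1
SNF(R) diag = [5, 5] → torsion [5, 5]

Answer: M ≅ ℤ^1 ⊕ ℤ/5 ⊕ ℤ/5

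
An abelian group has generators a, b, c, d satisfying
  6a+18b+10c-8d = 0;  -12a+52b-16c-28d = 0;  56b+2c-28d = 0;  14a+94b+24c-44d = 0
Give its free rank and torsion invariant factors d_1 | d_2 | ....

Answer: M ≅ ℤ/2 ⊕ ℤ/2 ⊕ ℤ/4 ⊕ ℤ/12

Derivation:
rank_ℚ(R)=4; free=4−4=0
SNF(R) diag = [2, 2, 4, 12] → torsion [2, 2, 4, 12]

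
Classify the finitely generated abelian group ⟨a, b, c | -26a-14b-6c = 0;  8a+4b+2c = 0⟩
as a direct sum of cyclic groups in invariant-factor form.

Answer: M ≅ ℤ^1 ⊕ ℤ/2 ⊕ ℤ/2

Derivation:
rank_ℚ(R)=2; free=3−2=1
SNF(R) diag = [2, 2] → torsion [2, 2]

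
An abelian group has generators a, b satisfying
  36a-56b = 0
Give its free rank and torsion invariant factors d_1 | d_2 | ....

Answer: M ≅ ℤ^1 ⊕ ℤ/4

Derivation:
rank_ℚ(R)=1; free=2−1=1
SNF(R) diag = [4] → torsion [4]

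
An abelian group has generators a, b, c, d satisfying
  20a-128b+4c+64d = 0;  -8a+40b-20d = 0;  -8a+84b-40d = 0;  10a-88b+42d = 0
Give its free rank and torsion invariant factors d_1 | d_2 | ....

rank_ℚ(R)=4; free=4−4=0
SNF(R) diag = [2, 4, 4, 12] → torsion [2, 4, 4, 12]

Answer: M ≅ ℤ/2 ⊕ ℤ/4 ⊕ ℤ/4 ⊕ ℤ/12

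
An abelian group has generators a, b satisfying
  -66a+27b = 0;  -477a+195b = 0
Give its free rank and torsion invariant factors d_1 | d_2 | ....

Answer: M ≅ ℤ/3 ⊕ ℤ/3

Derivation:
rank_ℚ(R)=2; free=2−2=0
SNF(R) diag = [3, 3] → torsion [3, 3]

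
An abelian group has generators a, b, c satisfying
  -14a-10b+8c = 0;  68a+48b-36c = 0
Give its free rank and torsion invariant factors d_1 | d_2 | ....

rank_ℚ(R)=2; free=3−2=1
SNF(R) diag = [2, 4] → torsion [2, 4]

Answer: M ≅ ℤ^1 ⊕ ℤ/2 ⊕ ℤ/4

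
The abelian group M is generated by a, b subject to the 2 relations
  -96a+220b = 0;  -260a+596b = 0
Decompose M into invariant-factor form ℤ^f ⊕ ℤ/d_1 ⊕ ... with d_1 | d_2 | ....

rank_ℚ(R)=2; free=2−2=0
SNF(R) diag = [4, 4] → torsion [4, 4]

Answer: M ≅ ℤ/4 ⊕ ℤ/4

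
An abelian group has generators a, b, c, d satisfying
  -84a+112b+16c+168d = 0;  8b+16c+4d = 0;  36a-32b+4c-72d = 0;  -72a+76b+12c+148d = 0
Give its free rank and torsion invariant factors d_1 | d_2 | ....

Answer: M ≅ ℤ/4 ⊕ ℤ/4 ⊕ ℤ/12 ⊕ ℤ/36

Derivation:
rank_ℚ(R)=4; free=4−4=0
SNF(R) diag = [4, 4, 12, 36] → torsion [4, 4, 12, 36]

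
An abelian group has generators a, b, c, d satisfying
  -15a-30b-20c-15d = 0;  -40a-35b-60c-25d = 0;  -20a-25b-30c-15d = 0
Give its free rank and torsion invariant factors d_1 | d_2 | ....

rank_ℚ(R)=3; free=4−3=1
SNF(R) diag = [5, 5, 10] → torsion [5, 5, 10]

Answer: M ≅ ℤ^1 ⊕ ℤ/5 ⊕ ℤ/5 ⊕ ℤ/10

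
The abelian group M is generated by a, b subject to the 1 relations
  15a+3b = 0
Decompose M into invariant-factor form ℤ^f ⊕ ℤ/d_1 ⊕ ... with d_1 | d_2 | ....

rank_ℚ(R)=1; free=2−1=1
SNF(R) diag = [3] → torsion [3]

Answer: M ≅ ℤ^1 ⊕ ℤ/3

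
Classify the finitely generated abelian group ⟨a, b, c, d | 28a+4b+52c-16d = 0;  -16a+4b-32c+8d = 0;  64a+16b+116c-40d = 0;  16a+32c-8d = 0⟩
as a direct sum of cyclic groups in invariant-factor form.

rank_ℚ(R)=4; free=4−4=0
SNF(R) diag = [4, 4, 4, 8] → torsion [4, 4, 4, 8]

Answer: M ≅ ℤ/4 ⊕ ℤ/4 ⊕ ℤ/4 ⊕ ℤ/8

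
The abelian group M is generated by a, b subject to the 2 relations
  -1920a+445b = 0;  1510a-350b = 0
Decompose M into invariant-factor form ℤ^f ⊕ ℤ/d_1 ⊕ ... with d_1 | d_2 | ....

Answer: M ≅ ℤ/5 ⊕ ℤ/10

Derivation:
rank_ℚ(R)=2; free=2−2=0
SNF(R) diag = [5, 10] → torsion [5, 10]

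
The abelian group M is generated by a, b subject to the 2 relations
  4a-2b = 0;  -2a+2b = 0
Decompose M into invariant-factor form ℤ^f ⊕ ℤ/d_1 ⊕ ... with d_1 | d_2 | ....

Answer: M ≅ ℤ/2 ⊕ ℤ/2

Derivation:
rank_ℚ(R)=2; free=2−2=0
SNF(R) diag = [2, 2] → torsion [2, 2]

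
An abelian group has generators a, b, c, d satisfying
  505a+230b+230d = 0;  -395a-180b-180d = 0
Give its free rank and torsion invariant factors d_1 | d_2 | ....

Answer: M ≅ ℤ^2 ⊕ ℤ/5 ⊕ ℤ/10

Derivation:
rank_ℚ(R)=2; free=4−2=2
SNF(R) diag = [5, 10] → torsion [5, 10]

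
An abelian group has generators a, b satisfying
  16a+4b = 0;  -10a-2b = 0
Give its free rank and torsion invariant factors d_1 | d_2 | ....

Answer: M ≅ ℤ/2 ⊕ ℤ/4

Derivation:
rank_ℚ(R)=2; free=2−2=0
SNF(R) diag = [2, 4] → torsion [2, 4]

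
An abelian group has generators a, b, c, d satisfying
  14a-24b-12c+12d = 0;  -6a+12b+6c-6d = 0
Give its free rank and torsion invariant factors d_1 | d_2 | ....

rank_ℚ(R)=2; free=4−2=2
SNF(R) diag = [2, 6] → torsion [2, 6]

Answer: M ≅ ℤ^2 ⊕ ℤ/2 ⊕ ℤ/6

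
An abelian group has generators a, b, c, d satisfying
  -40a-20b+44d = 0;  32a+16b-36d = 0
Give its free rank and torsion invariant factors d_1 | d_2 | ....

rank_ℚ(R)=2; free=4−2=2
SNF(R) diag = [4, 4] → torsion [4, 4]

Answer: M ≅ ℤ^2 ⊕ ℤ/4 ⊕ ℤ/4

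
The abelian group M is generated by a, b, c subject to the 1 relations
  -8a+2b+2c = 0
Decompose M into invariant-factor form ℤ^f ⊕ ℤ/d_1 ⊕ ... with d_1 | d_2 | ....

rank_ℚ(R)=1; free=3−1=2
SNF(R) diag = [2] → torsion [2]

Answer: M ≅ ℤ^2 ⊕ ℤ/2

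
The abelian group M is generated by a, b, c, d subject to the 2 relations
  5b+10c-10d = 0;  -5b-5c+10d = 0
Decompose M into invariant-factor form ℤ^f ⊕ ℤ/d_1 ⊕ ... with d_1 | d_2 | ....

rank_ℚ(R)=2; free=4−2=2
SNF(R) diag = [5, 5] → torsion [5, 5]

Answer: M ≅ ℤ^2 ⊕ ℤ/5 ⊕ ℤ/5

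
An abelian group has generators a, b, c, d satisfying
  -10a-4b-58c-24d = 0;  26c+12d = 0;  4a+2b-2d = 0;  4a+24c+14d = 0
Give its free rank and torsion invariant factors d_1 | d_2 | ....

rank_ℚ(R)=4; free=4−4=0
SNF(R) diag = [2, 2, 2, 6] → torsion [2, 2, 2, 6]

Answer: M ≅ ℤ/2 ⊕ ℤ/2 ⊕ ℤ/2 ⊕ ℤ/6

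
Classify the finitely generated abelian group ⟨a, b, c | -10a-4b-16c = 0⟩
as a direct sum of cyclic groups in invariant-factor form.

rank_ℚ(R)=1; free=3−1=2
SNF(R) diag = [2] → torsion [2]

Answer: M ≅ ℤ^2 ⊕ ℤ/2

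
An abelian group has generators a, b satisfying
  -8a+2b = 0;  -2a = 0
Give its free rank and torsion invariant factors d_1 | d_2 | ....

Answer: M ≅ ℤ/2 ⊕ ℤ/2

Derivation:
rank_ℚ(R)=2; free=2−2=0
SNF(R) diag = [2, 2] → torsion [2, 2]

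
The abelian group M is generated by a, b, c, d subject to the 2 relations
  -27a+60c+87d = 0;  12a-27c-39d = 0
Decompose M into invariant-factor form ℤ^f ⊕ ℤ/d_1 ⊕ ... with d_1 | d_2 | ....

rank_ℚ(R)=2; free=4−2=2
SNF(R) diag = [3, 3] → torsion [3, 3]

Answer: M ≅ ℤ^2 ⊕ ℤ/3 ⊕ ℤ/3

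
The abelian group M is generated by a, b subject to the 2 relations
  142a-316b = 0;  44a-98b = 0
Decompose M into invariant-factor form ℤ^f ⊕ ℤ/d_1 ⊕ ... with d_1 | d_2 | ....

Answer: M ≅ ℤ/2 ⊕ ℤ/6

Derivation:
rank_ℚ(R)=2; free=2−2=0
SNF(R) diag = [2, 6] → torsion [2, 6]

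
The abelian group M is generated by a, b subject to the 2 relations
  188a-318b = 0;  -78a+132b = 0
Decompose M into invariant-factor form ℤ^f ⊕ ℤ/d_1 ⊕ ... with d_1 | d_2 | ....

Answer: M ≅ ℤ/2 ⊕ ℤ/6

Derivation:
rank_ℚ(R)=2; free=2−2=0
SNF(R) diag = [2, 6] → torsion [2, 6]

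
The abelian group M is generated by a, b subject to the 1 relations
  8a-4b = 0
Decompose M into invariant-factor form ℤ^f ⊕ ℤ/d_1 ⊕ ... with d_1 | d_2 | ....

rank_ℚ(R)=1; free=2−1=1
SNF(R) diag = [4] → torsion [4]

Answer: M ≅ ℤ^1 ⊕ ℤ/4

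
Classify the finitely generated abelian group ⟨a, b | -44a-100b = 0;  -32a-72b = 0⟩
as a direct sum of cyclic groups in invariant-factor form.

rank_ℚ(R)=2; free=2−2=0
SNF(R) diag = [4, 8] → torsion [4, 8]

Answer: M ≅ ℤ/4 ⊕ ℤ/8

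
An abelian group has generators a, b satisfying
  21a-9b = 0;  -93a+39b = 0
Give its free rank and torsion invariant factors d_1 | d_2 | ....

Answer: M ≅ ℤ/3 ⊕ ℤ/6

Derivation:
rank_ℚ(R)=2; free=2−2=0
SNF(R) diag = [3, 6] → torsion [3, 6]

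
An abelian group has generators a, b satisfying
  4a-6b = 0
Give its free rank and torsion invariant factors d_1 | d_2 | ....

Answer: M ≅ ℤ^1 ⊕ ℤ/2

Derivation:
rank_ℚ(R)=1; free=2−1=1
SNF(R) diag = [2] → torsion [2]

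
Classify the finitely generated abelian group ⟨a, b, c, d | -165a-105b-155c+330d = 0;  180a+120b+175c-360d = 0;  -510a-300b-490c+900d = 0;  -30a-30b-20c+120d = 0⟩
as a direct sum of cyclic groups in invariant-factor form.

rank_ℚ(R)=4; free=4−4=0
SNF(R) diag = [5, 15, 30, 60] → torsion [5, 15, 30, 60]

Answer: M ≅ ℤ/5 ⊕ ℤ/15 ⊕ ℤ/30 ⊕ ℤ/60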